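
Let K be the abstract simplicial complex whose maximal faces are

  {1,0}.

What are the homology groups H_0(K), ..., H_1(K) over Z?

We work with the vertex ordering 0 < 1. The simplices of K, each written with vertices in increasing order, are:

  0-simplices (2): [0], [1]
  1-simplices (1): [0,1]

giving chain groups C_0 ≅ Z^2, C_1 ≅ Z^1.

Boundary ∂_1: C_1 → C_0 is given by ∂[p,q] = [q] − [p].
The resulting 2×1 matrix has rank 1, and its Smith normal form has invariant factors (1).

From H_k ≅ ker(∂_k) / im(∂_{k+1}) we obtain:

  H_0: rank C_0 − rank ∂_1 = 2 − 1 = 1, and the invariant factors of ∂_1 are all 1, so H_0 = Z.
  H_1: rank ker ∂_1 − rank ∂_2 = (1 − 1) − 0 = 0, and there is no ∂_2, so H_1 = 0.

As a check, the Euler characteristic is 2 − 1 = 1, which agrees with 1 − 0 = 1.
(K is a triangulation of the 1-simplex.)

H_0 ≅ Z,  H_1 = 0.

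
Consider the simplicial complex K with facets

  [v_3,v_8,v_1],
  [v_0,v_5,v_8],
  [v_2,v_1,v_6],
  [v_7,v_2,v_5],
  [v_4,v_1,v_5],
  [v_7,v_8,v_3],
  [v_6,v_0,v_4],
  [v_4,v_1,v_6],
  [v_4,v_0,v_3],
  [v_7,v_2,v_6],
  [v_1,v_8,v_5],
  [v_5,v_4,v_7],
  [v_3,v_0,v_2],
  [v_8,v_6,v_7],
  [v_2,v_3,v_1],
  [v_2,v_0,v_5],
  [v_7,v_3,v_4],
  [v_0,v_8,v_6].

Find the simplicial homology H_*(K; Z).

H_0 ≅ Z,  H_1 ≅ Z^2,  H_2 ≅ Z.

Take the total order v_0 < v_1 < v_2 < v_3 < v_4 < v_5 < v_6 < v_7 < v_8 on the vertex set. Then K (dimension 2) consists of the simplices:

  0-simplices (9): [v_0], [v_1], [v_2], [v_3], [v_4], [v_5], [v_6], [v_7], [v_8]
  1-simplices (27): (27 of them)
  2-simplices (18): (18 of them)

Hence C_0 ≅ Z^9, C_1 ≅ Z^27, C_2 ≅ Z^18.

∂_1: C_1 → C_0 sends each edge [p,q] (with p < q) to q − p. For instance
  ∂[v_4,v_5] = [v_5] − [v_4].
This gives a 9×27 integer matrix of rank 8; reducing to Smith normal form yields diagonal entries (1,1,1,1,1,1,1,1).

∂_2: C_2 → C_1 acts by ∂[p,q,r] = [q,r] − [p,r] + [p,q]. For instance
  ∂[v_3,v_4,v_7] = [v_4,v_7] − [v_3,v_7] + [v_3,v_4],
  ∂[v_2,v_5,v_7] = [v_5,v_7] − [v_2,v_7] + [v_2,v_5].
The resulting 27×18 matrix has rank 17, and its Smith normal form has invariant factors (1,1,1,1,1,1,1,1,1,1,1,1,1,1,1,1,1).

Computing H_k = (kernel of ∂_k) / (image of ∂_{k+1}):

  H_0: rank C_0 − rank ∂_1 = 9 − 8 = 1, and the invariant factors of ∂_1 are all 1, so H_0 = Z.
  H_1: rank ker ∂_1 − rank ∂_2 = (27 − 8) − 17 = 2, and the invariant factors of ∂_2 are all 1, so H_1 = Z^2.
  H_2: rank ker ∂_2 − rank ∂_3 = (18 − 17) − 0 = 1, and there is no ∂_3, so H_2 = Z.

As a check, the Euler characteristic is 9 − 27 + 18 = 0, which agrees with 1 − 2 + 1 = 0.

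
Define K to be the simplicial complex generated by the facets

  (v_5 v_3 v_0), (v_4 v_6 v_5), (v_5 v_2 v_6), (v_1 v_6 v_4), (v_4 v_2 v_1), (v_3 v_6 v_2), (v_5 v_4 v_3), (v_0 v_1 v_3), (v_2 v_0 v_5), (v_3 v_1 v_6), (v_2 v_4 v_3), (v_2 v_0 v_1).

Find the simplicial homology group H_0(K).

We work with the vertex ordering v_0 < v_1 < v_2 < v_3 < v_4 < v_5 < v_6. The simplices of K, each written with vertices in increasing order, are:

  0-simplices (7): [v_0], [v_1], [v_2], [v_3], [v_4], [v_5], [v_6]
  1-simplices (18): (18 of them)
  2-simplices (12): (12 of them)

giving chain groups C_0 ≅ Z^7, C_1 ≅ Z^18, C_2 ≅ Z^12.

∂_1: C_1 → C_0 maps an edge to its endpoints' difference, ∂[p,q] = q − p. For instance
  ∂[v_0,v_5] = [v_5] − [v_0].
As a 7×18 matrix over Z this has rank 6, with invariant factors (1,1,1,1,1,1).

The boundary map ∂_2: C_2 → C_1 acts by ∂[p,q,r] = [q,r] − [p,r] + [p,q]. For instance
  ∂[v_2,v_3,v_4] = [v_3,v_4] − [v_2,v_4] + [v_2,v_3],
  ∂[v_2,v_3,v_6] = [v_3,v_6] − [v_2,v_6] + [v_2,v_3].
The 18×12 boundary matrix has rank 12 and Smith normal form diag(1,1,1,1,1,1,1,1,1,1,1,2).

Now H_k = ker ∂_k / im ∂_{k+1}, so:

  H_0: rank C_0 − rank ∂_1 = 7 − 6 = 1, and the invariant factors of ∂_1 are all 1, so H_0 ≅ Z.

H_0 = Z.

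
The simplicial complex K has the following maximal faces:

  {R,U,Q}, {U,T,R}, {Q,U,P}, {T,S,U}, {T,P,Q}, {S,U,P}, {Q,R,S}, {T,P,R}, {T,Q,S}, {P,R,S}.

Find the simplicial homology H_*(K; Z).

Order the vertices as P < Q < R < S < T < U. Listing each simplex with vertices in this order, K has dimension 2 with simplices:

  0-simplices (6): P, Q, R, S, T, U
  1-simplices (15): PQ, PR, PS, PT, PU, QR, QS, QT, QU, RS, RT, RU, ST, SU, TU
  2-simplices (10): PQT, PQU, PRS, PRT, PSU, QRS, QRU, QST, RTU, STU

so the chain groups are C_0 ≅ Z^6, C_1 ≅ Z^15, C_2 ≅ Z^10.

Boundary ∂_1: C_1 → C_0 is given by ∂[p,q] = [q] − [p]. For instance
  ∂QT = T − Q.
This gives a 6×15 integer matrix of rank 5; reducing to Smith normal form yields diagonal entries (1,1,1,1,1).

The boundary map ∂_2: C_2 → C_1 sends each 2-simplex [p,q,r] to [q,r] − [p,r] + [p,q]. For instance
  ∂PRS = RS − PS + PR,
  ∂PSU = SU − PU + PS.
The 15×10 boundary matrix has rank 10 and Smith normal form diag(1,1,1,1,1,1,1,1,1,2).

Now H_k = ker ∂_k / im ∂_{k+1}, so:

  H_0: rank C_0 − rank ∂_1 = 6 − 5 = 1, and the invariant factors of ∂_1 are all 1, so H_0 = Z.
  H_1: rank ker ∂_1 − rank ∂_2 = (15 − 5) − 10 = 0, and ∂_2 has invariant factor 2 > 1, so H_1 = Z/2Z.
  H_2: rank ker ∂_2 − rank ∂_3 = (10 − 10) − 0 = 0, and there is no ∂_3, so H_2 = 0.

H_0 ≅ Z,  H_1 ≅ Z/2Z,  H_2 = 0.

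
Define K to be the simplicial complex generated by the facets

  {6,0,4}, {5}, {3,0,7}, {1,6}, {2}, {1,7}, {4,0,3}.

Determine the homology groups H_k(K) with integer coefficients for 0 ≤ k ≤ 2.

We work with the vertex ordering 0 < 1 < 2 < 3 < 4 < 5 < 6 < 7. The simplices of K, each written with vertices in increasing order, are:

  0-simplices (8): [0], [1], [2], [3], [4], [5], [6], [7]
  1-simplices (9): [0,3], [0,4], [0,6], [0,7], [1,6], [1,7], [3,4], [3,7], [4,6]
  2-simplices (3): [0,3,4], [0,3,7], [0,4,6]

giving chain groups C_0 ≅ Z^8, C_1 ≅ Z^9, C_2 ≅ Z^3.

The boundary map ∂_1: C_1 → C_0 maps an edge to its endpoints' difference, ∂[p,q] = q − p. For instance
  ∂[0,3] = [3] − [0].
The 8×9 boundary matrix has rank 5 and Smith normal form diag(1,1,1,1,1).

∂_2: C_2 → C_1 acts by ∂[p,q,r] = [q,r] − [p,r] + [p,q]. For instance
  ∂[0,3,7] = [3,7] − [0,7] + [0,3],
  ∂[0,4,6] = [4,6] − [0,6] + [0,4].
This gives a 9×3 integer matrix of rank 3; reducing to Smith normal form yields diagonal entries (1,1,1).

From H_k ≅ ker(∂_k) / im(∂_{k+1}) we obtain:

  H_0: rank C_0 − rank ∂_1 = 8 − 5 = 3, and the invariant factors of ∂_1 are all 1, so H_0 ≅ Z^3.
  H_1: rank ker ∂_1 − rank ∂_2 = (9 − 5) − 3 = 1, and the invariant factors of ∂_2 are all 1, so H_1 ≅ Z.
  H_2: rank ker ∂_2 − rank ∂_3 = (3 − 3) − 0 = 0, and there is no ∂_3, so H_2 ≅ 0.

As a check, the Euler characteristic is 8 − 9 + 3 = 2, which agrees with 3 − 1 + 0 = 2.

H_0 ≅ Z^3,  H_1 ≅ Z,  H_2 = 0.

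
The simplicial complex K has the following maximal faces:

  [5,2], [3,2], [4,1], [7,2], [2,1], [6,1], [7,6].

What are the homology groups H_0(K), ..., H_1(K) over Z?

Order the vertices as 1 < 2 < 3 < 4 < 5 < 6 < 7. Listing each simplex with vertices in this order, K has dimension 1 with simplices:

  0-simplices (7): [1], [2], [3], [4], [5], [6], [7]
  1-simplices (7): [1,2], [1,4], [1,6], [2,3], [2,5], [2,7], [6,7]

so the chain groups are C_0 ≅ Z^7, C_1 ≅ Z^7.

Boundary ∂_1: C_1 → C_0 is given by ∂[p,q] = [q] − [p]. For instance
  ∂[6,7] = [7] − [6].
The resulting 7×7 matrix has rank 6, and its Smith normal form has invariant factors (1,1,1,1,1,1).

From H_k ≅ ker(∂_k) / im(∂_{k+1}) we obtain:

  H_0: rank C_0 − rank ∂_1 = 7 − 6 = 1, and the invariant factors of ∂_1 are all 1, so H_0 = Z.
  H_1: rank ker ∂_1 − rank ∂_2 = (7 − 6) − 0 = 1, and there is no ∂_2, so H_1 = Z.

H_0 ≅ Z,  H_1 ≅ Z.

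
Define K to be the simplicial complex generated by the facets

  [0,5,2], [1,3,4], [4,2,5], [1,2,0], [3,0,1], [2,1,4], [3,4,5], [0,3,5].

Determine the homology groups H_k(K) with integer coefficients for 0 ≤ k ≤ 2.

H_0 = Z,  H_1 = 0,  H_2 = Z.

Fix the vertex order 0 < 1 < 2 < 3 < 4 < 5 and write every simplex with vertices in increasing order. Then dim K = 2 and the simplices of K are:

  0-simplices (6): [0], [1], [2], [3], [4], [5]
  1-simplices (12): [0,1], [0,2], [0,3], [0,5], [1,2], [1,3], [1,4], [2,4], [2,5], [3,4], [3,5], [4,5]
  2-simplices (8): [0,1,2], [0,1,3], [0,2,5], [0,3,5], [1,2,4], [1,3,4], [2,4,5], [3,4,5]

Hence C_0 ≅ Z^6, C_1 ≅ Z^12, C_2 ≅ Z^8.

∂_1: C_1 → C_0 is given by ∂[p,q] = [q] − [p]. For instance
  ∂[1,3] = [3] − [1].
The resulting 6×12 matrix has rank 5, and its Smith normal form has invariant factors (1,1,1,1,1).

Boundary ∂_2: C_2 → C_1 maps a triangle to the signed sum of its edges. For instance
  ∂[0,2,5] = [2,5] − [0,5] + [0,2],
  ∂[2,4,5] = [4,5] − [2,5] + [2,4].
This gives a 12×8 integer matrix of rank 7; reducing to Smith normal form yields diagonal entries (1,1,1,1,1,1,1).

Computing H_k = (kernel of ∂_k) / (image of ∂_{k+1}):

  H_0: rank C_0 − rank ∂_1 = 6 − 5 = 1, and the invariant factors of ∂_1 are all 1, so H_0 = Z.
  H_1: rank ker ∂_1 − rank ∂_2 = (12 − 5) − 7 = 0, and the invariant factors of ∂_2 are all 1, so H_1 = 0.
  H_2: rank ker ∂_2 − rank ∂_3 = (8 − 7) − 0 = 1, and there is no ∂_3, so H_2 = Z.

(K is a triangulation of the 2-sphere S^2.)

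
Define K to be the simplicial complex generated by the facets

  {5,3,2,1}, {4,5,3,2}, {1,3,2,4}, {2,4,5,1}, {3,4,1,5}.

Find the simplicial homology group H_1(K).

We work with the vertex ordering 1 < 2 < 3 < 4 < 5. The simplices of K, each written with vertices in increasing order, are:

  0-simplices (5): [1], [2], [3], [4], [5]
  1-simplices (10): [1,2], [1,3], [1,4], [1,5], [2,3], [2,4], [2,5], [3,4], [3,5], [4,5]
  2-simplices (10): [1,2,3], [1,2,4], [1,2,5], [1,3,4], [1,3,5], [1,4,5], [2,3,4], [2,3,5], [2,4,5], [3,4,5]
  3-simplices (5): [1,2,3,4], [1,2,3,5], [1,2,4,5], [1,3,4,5], [2,3,4,5]

so the chain groups are C_0 ≅ Z^5, C_1 ≅ Z^10, C_2 ≅ Z^10, C_3 ≅ Z^5.

Boundary ∂_1: C_1 → C_0 sends each edge [p,q] (with p < q) to q − p.
The resulting 5×10 matrix has rank 4, and its Smith normal form has invariant factors (1,1,1,1).

The boundary map ∂_2: C_2 → C_1 maps a triangle to the signed sum of its edges. For instance
  ∂[1,3,5] = [3,5] − [1,5] + [1,3],
  ∂[3,4,5] = [4,5] − [3,5] + [3,4].
The 10×10 boundary matrix has rank 6 and Smith normal form diag(1,1,1,1,1,1).

Boundary ∂_3: C_3 → C_2 sends each 3-simplex σ to the alternating sum Σ_i (−1)^i (σ with its i-th vertex removed). For instance
  ∂[1,2,4,5] = [2,4,5] − [1,4,5] + [1,2,5] − [1,2,4],
  ∂[1,3,4,5] = [3,4,5] − [1,4,5] + [1,3,5] − [1,3,4].
The 10×5 boundary matrix has rank 4 and Smith normal form diag(1,1,1,1).

Reading off H_k = ker ∂_k / im ∂_{k+1}:

  H_1: rank ker ∂_1 − rank ∂_2 = (10 − 4) − 6 = 0, and the invariant factors of ∂_2 are all 1, so H_1 ≅ 0.

(K is a triangulation of the 3-sphere S^3.)

H_1 ≅ 0.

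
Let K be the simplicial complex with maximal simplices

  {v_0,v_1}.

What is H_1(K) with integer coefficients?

H_1 = 0.

Order the vertices as v_0 < v_1. Listing each simplex with vertices in this order, K has dimension 1 with simplices:

  0-simplices (2): [v_0], [v_1]
  1-simplices (1): [v_0,v_1]

giving chain groups C_0 ≅ Z^2, C_1 ≅ Z^1.

∂_1: C_1 → C_0 maps an edge to its endpoints' difference, ∂[p,q] = q − p.
The 2×1 boundary matrix has rank 1 and Smith normal form diag(1).

From H_k ≅ ker(∂_k) / im(∂_{k+1}) we obtain:

  H_1: rank ker ∂_1 − rank ∂_2 = (1 − 1) − 0 = 0, and there is no ∂_2, so H_1 = 0.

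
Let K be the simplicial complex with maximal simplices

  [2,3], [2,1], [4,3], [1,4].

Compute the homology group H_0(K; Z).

H_0 = Z.

Take the total order 1 < 2 < 3 < 4 on the vertex set. Then K (dimension 1) consists of the simplices:

  0-simplices (4): [1], [2], [3], [4]
  1-simplices (4): [1,2], [1,4], [2,3], [3,4]

giving chain groups C_0 ≅ Z^4, C_1 ≅ Z^4.

The boundary map ∂_1: C_1 → C_0 maps an edge to its endpoints' difference, ∂[p,q] = q − p.
This gives a 4×4 integer matrix of rank 3; reducing to Smith normal form yields diagonal entries (1,1,1).

Now H_k = ker ∂_k / im ∂_{k+1}, so:

  H_0: rank C_0 − rank ∂_1 = 4 − 3 = 1, and the invariant factors of ∂_1 are all 1, so H_0 ≅ Z.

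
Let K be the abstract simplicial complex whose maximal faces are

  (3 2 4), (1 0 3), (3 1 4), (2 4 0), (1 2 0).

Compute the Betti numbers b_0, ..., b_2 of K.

Fix the vertex order 0 < 1 < 2 < 3 < 4 and write every simplex with vertices in increasing order. Then dim K = 2 and the simplices of K are:

  0-simplices (5): [0], [1], [2], [3], [4]
  1-simplices (10): [0,1], [0,2], [0,3], [0,4], [1,2], [1,3], [1,4], [2,3], [2,4], [3,4]
  2-simplices (5): [0,1,2], [0,1,3], [0,2,4], [1,3,4], [2,3,4]

so the chain groups are C_0 ≅ Z^5, C_1 ≅ Z^10, C_2 ≅ Z^5.

The boundary map ∂_1: C_1 → C_0 is given by ∂[p,q] = [q] − [p].
The 5×10 boundary matrix has rank 4 and Smith normal form diag(1,1,1,1).

∂_2: C_2 → C_1 sends each 2-simplex [p,q,r] to [q,r] − [p,r] + [p,q]. For instance
  ∂[0,1,3] = [1,3] − [0,3] + [0,1],
  ∂[0,2,4] = [2,4] − [0,4] + [0,2].
The 10×5 boundary matrix has rank 5 and Smith normal form diag(1,1,1,1,1).

From H_k ≅ ker(∂_k) / im(∂_{k+1}) we obtain:

  H_0: rank C_0 − rank ∂_1 = 5 − 4 = 1, and the invariant factors of ∂_1 are all 1, so H_0 ≅ Z.
  H_1: rank ker ∂_1 − rank ∂_2 = (10 − 4) − 5 = 1, and the invariant factors of ∂_2 are all 1, so H_1 ≅ Z.
  H_2: rank ker ∂_2 − rank ∂_3 = (5 − 5) − 0 = 0, and there is no ∂_3, so H_2 ≅ 0.

(K is a triangulation of the Möbius band.)

Hence the Betti numbers are b_0 = 1, b_1 = 1, b_2 = 0.

b_0 = 1, b_1 = 1, b_2 = 0.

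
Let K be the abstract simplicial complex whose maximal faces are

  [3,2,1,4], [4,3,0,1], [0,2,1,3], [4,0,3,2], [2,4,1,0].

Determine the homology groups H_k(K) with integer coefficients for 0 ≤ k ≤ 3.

Take the total order 0 < 1 < 2 < 3 < 4 on the vertex set. Then K (dimension 3) consists of the simplices:

  0-simplices (5): [0], [1], [2], [3], [4]
  1-simplices (10): [0,1], [0,2], [0,3], [0,4], [1,2], [1,3], [1,4], [2,3], [2,4], [3,4]
  2-simplices (10): [0,1,2], [0,1,3], [0,1,4], [0,2,3], [0,2,4], [0,3,4], [1,2,3], [1,2,4], [1,3,4], [2,3,4]
  3-simplices (5): [0,1,2,3], [0,1,2,4], [0,1,3,4], [0,2,3,4], [1,2,3,4]

so the chain groups are C_0 ≅ Z^5, C_1 ≅ Z^10, C_2 ≅ Z^10, C_3 ≅ Z^5.

Boundary ∂_1: C_1 → C_0 maps an edge to its endpoints' difference, ∂[p,q] = q − p.
The resulting 5×10 matrix has rank 4, and its Smith normal form has invariant factors (1,1,1,1).

∂_2: C_2 → C_1 maps a triangle to the signed sum of its edges. For instance
  ∂[1,2,4] = [2,4] − [1,4] + [1,2],
  ∂[0,1,4] = [1,4] − [0,4] + [0,1].
As a 10×10 matrix over Z this has rank 6, with invariant factors (1,1,1,1,1,1).

Boundary ∂_3: C_3 → C_2 sends each 3-simplex σ to the alternating sum Σ_i (−1)^i (σ with its i-th vertex removed). For instance
  ∂[0,1,2,3] = [1,2,3] − [0,2,3] + [0,1,3] − [0,1,2],
  ∂[1,2,3,4] = [2,3,4] − [1,3,4] + [1,2,4] − [1,2,3].
The resulting 10×5 matrix has rank 4, and its Smith normal form has invariant factors (1,1,1,1).

Now H_k = ker ∂_k / im ∂_{k+1}, so:

  H_0: rank C_0 − rank ∂_1 = 5 − 4 = 1, and the invariant factors of ∂_1 are all 1, so H_0 = Z.
  H_1: rank ker ∂_1 − rank ∂_2 = (10 − 4) − 6 = 0, and the invariant factors of ∂_2 are all 1, so H_1 = 0.
  H_2: rank ker ∂_2 − rank ∂_3 = (10 − 6) − 4 = 0, and the invariant factors of ∂_3 are all 1, so H_2 = 0.
  H_3: rank ker ∂_3 − rank ∂_4 = (5 − 4) − 0 = 1, and there is no ∂_4, so H_3 = Z.

(K is a triangulation of the 3-sphere S^3.)

H_0 ≅ Z,  H_1 = 0,  H_2 = 0,  H_3 ≅ Z.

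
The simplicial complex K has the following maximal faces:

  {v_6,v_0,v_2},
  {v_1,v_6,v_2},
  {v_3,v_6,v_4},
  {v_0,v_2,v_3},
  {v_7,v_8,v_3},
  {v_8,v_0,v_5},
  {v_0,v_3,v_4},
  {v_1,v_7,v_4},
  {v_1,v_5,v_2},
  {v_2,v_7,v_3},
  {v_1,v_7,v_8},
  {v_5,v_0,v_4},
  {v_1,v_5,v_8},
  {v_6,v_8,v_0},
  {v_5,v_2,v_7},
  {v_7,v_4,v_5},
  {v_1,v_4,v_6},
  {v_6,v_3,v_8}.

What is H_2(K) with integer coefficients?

H_2 ≅ 0.

We work with the vertex ordering v_0 < v_1 < v_2 < v_3 < v_4 < v_5 < v_6 < v_7 < v_8. The simplices of K, each written with vertices in increasing order, are:

  0-simplices (9): [v_0], [v_1], [v_2], [v_3], [v_4], [v_5], [v_6], [v_7], [v_8]
  1-simplices (27): (27 of them)
  2-simplices (18): (18 of them)

Hence C_0 ≅ Z^9, C_1 ≅ Z^27, C_2 ≅ Z^18.

Boundary ∂_1: C_1 → C_0 sends each edge [p,q] (with p < q) to q − p.
The 9×27 boundary matrix has rank 8 and Smith normal form diag(1,1,1,1,1,1,1,1).

Boundary ∂_2: C_2 → C_1 maps a triangle to the signed sum of its edges. For instance
  ∂[v_0,v_5,v_8] = [v_5,v_8] − [v_0,v_8] + [v_0,v_5],
  ∂[v_2,v_5,v_7] = [v_5,v_7] − [v_2,v_7] + [v_2,v_5].
The resulting 27×18 matrix has rank 18, and its Smith normal form has invariant factors (1,1,1,1,1,1,1,1,1,1,1,1,1,1,1,1,1,2).

From H_k ≅ ker(∂_k) / im(∂_{k+1}) we obtain:

  H_2: rank ker ∂_2 − rank ∂_3 = (18 − 18) − 0 = 0, and there is no ∂_3, so H_2 = 0.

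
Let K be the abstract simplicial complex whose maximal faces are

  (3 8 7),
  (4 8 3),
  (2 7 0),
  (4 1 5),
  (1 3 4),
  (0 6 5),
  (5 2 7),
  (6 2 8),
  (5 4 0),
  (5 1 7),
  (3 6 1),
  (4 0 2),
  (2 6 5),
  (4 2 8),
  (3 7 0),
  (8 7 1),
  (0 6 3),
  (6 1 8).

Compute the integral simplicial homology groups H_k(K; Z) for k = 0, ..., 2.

Fix the vertex order 0 < 1 < 2 < 3 < 4 < 5 < 6 < 7 < 8 and write every simplex with vertices in increasing order. Then dim K = 2 and the simplices of K are:

  0-simplices (9): [0], [1], [2], [3], [4], [5], [6], [7], [8]
  1-simplices (27): (27 of them)
  2-simplices (18): [0,2,4], [0,2,7], [0,3,6], [0,3,7], [0,4,5], [0,5,6], [1,3,4], [1,3,6], [1,4,5], [1,5,7], [1,6,8], [1,7,8], [2,4,8], [2,5,6], [2,5,7], [2,6,8], [3,4,8], [3,7,8]

giving chain groups C_0 ≅ Z^9, C_1 ≅ Z^27, C_2 ≅ Z^18.

The boundary map ∂_1: C_1 → C_0 is given by ∂[p,q] = [q] − [p]. For instance
  ∂[1,7] = [7] − [1].
The resulting 9×27 matrix has rank 8, and its Smith normal form has invariant factors (1,1,1,1,1,1,1,1).

Boundary ∂_2: C_2 → C_1 acts by ∂[p,q,r] = [q,r] − [p,r] + [p,q]. For instance
  ∂[1,6,8] = [6,8] − [1,8] + [1,6],
  ∂[0,3,7] = [3,7] − [0,7] + [0,3].
This gives a 27×18 integer matrix of rank 18; reducing to Smith normal form yields diagonal entries (1,1,1,1,1,1,1,1,1,1,1,1,1,1,1,1,1,2).

Computing H_k = (kernel of ∂_k) / (image of ∂_{k+1}):

  H_0: rank C_0 − rank ∂_1 = 9 − 8 = 1, and the invariant factors of ∂_1 are all 1, so H_0 ≅ Z.
  H_1: rank ker ∂_1 − rank ∂_2 = (27 − 8) − 18 = 1, and ∂_2 has invariant factor 2 > 1, so H_1 ≅ Z ⊕ Z/2.
  H_2: rank ker ∂_2 − rank ∂_3 = (18 − 18) − 0 = 0, and there is no ∂_3, so H_2 ≅ 0.

H_0 = Z,  H_1 = Z ⊕ Z/2,  H_2 = 0.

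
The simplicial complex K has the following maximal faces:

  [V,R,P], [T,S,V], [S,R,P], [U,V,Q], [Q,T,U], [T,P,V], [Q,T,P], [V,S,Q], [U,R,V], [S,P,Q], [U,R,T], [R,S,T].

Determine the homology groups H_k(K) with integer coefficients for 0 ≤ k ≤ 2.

Take the total order P < Q < R < S < T < U < V on the vertex set. Then K (dimension 2) consists of the simplices:

  0-simplices (7): P, Q, R, S, T, U, V
  1-simplices (18): PQ, PR, PS, PT, PV, QS, QT, QU, QV, RS, RT, RU, RV, ST, SV, TU, TV, UV
  2-simplices (12): PQS, PQT, PRS, PRV, PTV, QSV, QTU, QUV, RST, RTU, RUV, STV

Hence C_0 ≅ Z^7, C_1 ≅ Z^18, C_2 ≅ Z^12.

∂_1: C_1 → C_0 sends each edge [p,q] (with p < q) to q − p.
This gives a 7×18 integer matrix of rank 6; reducing to Smith normal form yields diagonal entries (1,1,1,1,1,1).

Boundary ∂_2: C_2 → C_1 sends each 2-simplex [p,q,r] to [q,r] − [p,r] + [p,q]. For instance
  ∂PQT = QT − PT + PQ,
  ∂PQS = QS − PS + PQ.
The 18×12 boundary matrix has rank 12 and Smith normal form diag(1,1,1,1,1,1,1,1,1,1,1,2).

From H_k ≅ ker(∂_k) / im(∂_{k+1}) we obtain:

  H_0: rank C_0 − rank ∂_1 = 7 − 6 = 1, and the invariant factors of ∂_1 are all 1, so H_0 ≅ Z.
  H_1: rank ker ∂_1 − rank ∂_2 = (18 − 6) − 12 = 0, and ∂_2 has invariant factor 2 > 1, so H_1 ≅ Z/2.
  H_2: rank ker ∂_2 − rank ∂_3 = (12 − 12) − 0 = 0, and there is no ∂_3, so H_2 ≅ 0.

H_0 ≅ Z,  H_1 ≅ Z/2,  H_2 = 0.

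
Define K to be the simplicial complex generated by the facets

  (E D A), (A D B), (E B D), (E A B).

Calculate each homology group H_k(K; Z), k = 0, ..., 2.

Take the total order A < B < D < E on the vertex set. Then K (dimension 2) consists of the simplices:

  0-simplices (4): A, B, D, E
  1-simplices (6): AB, AD, AE, BD, BE, DE
  2-simplices (4): ABD, ABE, ADE, BDE

giving chain groups C_0 ≅ Z^4, C_1 ≅ Z^6, C_2 ≅ Z^4.

∂_1: C_1 → C_0 is given by ∂[p,q] = [q] − [p]. For instance
  ∂AE = E − A.
The resulting 4×6 matrix has rank 3, and its Smith normal form has invariant factors (1,1,1).

Boundary ∂_2: C_2 → C_1 maps a triangle to the signed sum of its edges. For instance
  ∂ABE = BE − AE + AB,
  ∂BDE = DE − BE + BD.
This gives a 6×4 integer matrix of rank 3; reducing to Smith normal form yields diagonal entries (1,1,1).

Now H_k = ker ∂_k / im ∂_{k+1}, so:

  H_0: rank C_0 − rank ∂_1 = 4 − 3 = 1, and the invariant factors of ∂_1 are all 1, so H_0 = Z.
  H_1: rank ker ∂_1 − rank ∂_2 = (6 − 3) − 3 = 0, and the invariant factors of ∂_2 are all 1, so H_1 = 0.
  H_2: rank ker ∂_2 − rank ∂_3 = (4 − 3) − 0 = 1, and there is no ∂_3, so H_2 = Z.

H_0 ≅ Z,  H_1 = 0,  H_2 ≅ Z.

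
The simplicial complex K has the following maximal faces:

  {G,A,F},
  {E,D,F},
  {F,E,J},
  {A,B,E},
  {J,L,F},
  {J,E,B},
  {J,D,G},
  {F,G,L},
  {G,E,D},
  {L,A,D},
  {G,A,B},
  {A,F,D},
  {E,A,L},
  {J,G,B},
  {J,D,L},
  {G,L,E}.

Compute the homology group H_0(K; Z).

We work with the vertex ordering A < B < D < E < F < G < J < L. The simplices of K, each written with vertices in increasing order, are:

  0-simplices (8): A, B, D, E, F, G, J, L
  1-simplices (24): AB, AD, AE, AF, AG, AL, BE, BG, BJ, DE, DF, DG, DJ, DL, EF, EG, EJ, EL, FG, FJ, FL, GJ, GL, JL
  2-simplices (16): ABE, ABG, ADF, ADL, AEL, AFG, BEJ, BGJ, DEF, DEG, DGJ, DJL, EFJ, EGL, FGL, FJL

giving chain groups C_0 ≅ Z^8, C_1 ≅ Z^24, C_2 ≅ Z^16.

∂_1: C_1 → C_0 is given by ∂[p,q] = [q] − [p].
The resulting 8×24 matrix has rank 7, and its Smith normal form has invariant factors (1,1,1,1,1,1,1).

The boundary map ∂_2: C_2 → C_1 maps a triangle to the signed sum of its edges. For instance
  ∂AFG = FG − AG + AF,
  ∂EFJ = FJ − EJ + EF.
The 24×16 boundary matrix has rank 15 and Smith normal form diag(1,1,1,1,1,1,1,1,1,1,1,1,1,1,1).

From H_k ≅ ker(∂_k) / im(∂_{k+1}) we obtain:

  H_0: rank C_0 − rank ∂_1 = 8 − 7 = 1, and the invariant factors of ∂_1 are all 1, so H_0 ≅ Z.

H_0 = Z.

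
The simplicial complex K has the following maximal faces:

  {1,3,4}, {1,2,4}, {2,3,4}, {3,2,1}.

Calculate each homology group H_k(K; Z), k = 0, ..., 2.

H_0 ≅ Z,  H_1 = 0,  H_2 ≅ Z.

Fix the vertex order 1 < 2 < 3 < 4 and write every simplex with vertices in increasing order. Then dim K = 2 and the simplices of K are:

  0-simplices (4): [1], [2], [3], [4]
  1-simplices (6): [1,2], [1,3], [1,4], [2,3], [2,4], [3,4]
  2-simplices (4): [1,2,3], [1,2,4], [1,3,4], [2,3,4]

giving chain groups C_0 ≅ Z^4, C_1 ≅ Z^6, C_2 ≅ Z^4.

Boundary ∂_1: C_1 → C_0 is given by ∂[p,q] = [q] − [p]. For instance
  ∂[1,2] = [2] − [1].
This gives a 4×6 integer matrix of rank 3; reducing to Smith normal form yields diagonal entries (1,1,1).

The boundary map ∂_2: C_2 → C_1 acts by ∂[p,q,r] = [q,r] − [p,r] + [p,q]. For instance
  ∂[1,2,4] = [2,4] − [1,4] + [1,2],
  ∂[2,3,4] = [3,4] − [2,4] + [2,3].
The 6×4 boundary matrix has rank 3 and Smith normal form diag(1,1,1).

Computing H_k = (kernel of ∂_k) / (image of ∂_{k+1}):

  H_0: rank C_0 − rank ∂_1 = 4 − 3 = 1, and the invariant factors of ∂_1 are all 1, so H_0 = Z.
  H_1: rank ker ∂_1 − rank ∂_2 = (6 − 3) − 3 = 0, and the invariant factors of ∂_2 are all 1, so H_1 = 0.
  H_2: rank ker ∂_2 − rank ∂_3 = (4 − 3) − 0 = 1, and there is no ∂_3, so H_2 = Z.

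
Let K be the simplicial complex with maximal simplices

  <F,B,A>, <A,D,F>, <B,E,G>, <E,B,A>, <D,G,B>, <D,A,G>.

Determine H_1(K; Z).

H_1 = Z.

Take the total order A < B < D < E < F < G on the vertex set. Then K (dimension 2) consists of the simplices:

  0-simplices (6): A, B, D, E, F, G
  1-simplices (12): AB, AD, AE, AF, AG, BD, BE, BF, BG, DF, DG, EG
  2-simplices (6): ABE, ABF, ADF, ADG, BDG, BEG

so the chain groups are C_0 ≅ Z^6, C_1 ≅ Z^12, C_2 ≅ Z^6.

The boundary map ∂_1: C_1 → C_0 sends each edge [p,q] (with p < q) to q − p. For instance
  ∂AD = D − A.
This gives a 6×12 integer matrix of rank 5; reducing to Smith normal form yields diagonal entries (1,1,1,1,1).

Boundary ∂_2: C_2 → C_1 acts by ∂[p,q,r] = [q,r] − [p,r] + [p,q]. For instance
  ∂ADG = DG − AG + AD,
  ∂BEG = EG − BG + BE.
As a 12×6 matrix over Z this has rank 6, with invariant factors (1,1,1,1,1,1).

Now H_k = ker ∂_k / im ∂_{k+1}, so:

  H_1: rank ker ∂_1 − rank ∂_2 = (12 − 5) − 6 = 1, and the invariant factors of ∂_2 are all 1, so H_1 ≅ Z.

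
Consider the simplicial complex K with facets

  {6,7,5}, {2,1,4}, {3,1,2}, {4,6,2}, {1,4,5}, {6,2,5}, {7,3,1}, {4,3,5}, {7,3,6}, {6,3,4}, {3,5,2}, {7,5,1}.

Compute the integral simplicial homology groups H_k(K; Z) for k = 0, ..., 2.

H_0 ≅ Z,  H_1 ≅ Z/2,  H_2 = 0.

We work with the vertex ordering 1 < 2 < 3 < 4 < 5 < 6 < 7. The simplices of K, each written with vertices in increasing order, are:

  0-simplices (7): [1], [2], [3], [4], [5], [6], [7]
  1-simplices (18): [1,2], [1,3], [1,4], [1,5], [1,7], [2,3], [2,4], [2,5], [2,6], [3,4], [3,5], [3,6], [3,7], [4,5], [4,6], [5,6], [5,7], [6,7]
  2-simplices (12): [1,2,3], [1,2,4], [1,3,7], [1,4,5], [1,5,7], [2,3,5], [2,4,6], [2,5,6], [3,4,5], [3,4,6], [3,6,7], [5,6,7]

Hence C_0 ≅ Z^7, C_1 ≅ Z^18, C_2 ≅ Z^12.

The boundary map ∂_1: C_1 → C_0 sends each edge [p,q] (with p < q) to q − p. For instance
  ∂[1,4] = [4] − [1].
This gives a 7×18 integer matrix of rank 6; reducing to Smith normal form yields diagonal entries (1,1,1,1,1,1).

The boundary map ∂_2: C_2 → C_1 acts by ∂[p,q,r] = [q,r] − [p,r] + [p,q]. For instance
  ∂[1,2,3] = [2,3] − [1,3] + [1,2],
  ∂[2,5,6] = [5,6] − [2,6] + [2,5].
As a 18×12 matrix over Z this has rank 12, with invariant factors (1,1,1,1,1,1,1,1,1,1,1,2).

From H_k ≅ ker(∂_k) / im(∂_{k+1}) we obtain:

  H_0: rank C_0 − rank ∂_1 = 7 − 6 = 1, and the invariant factors of ∂_1 are all 1, so H_0 ≅ Z.
  H_1: rank ker ∂_1 − rank ∂_2 = (18 − 6) − 12 = 0, and ∂_2 has invariant factor 2 > 1, so H_1 ≅ Z/2.
  H_2: rank ker ∂_2 − rank ∂_3 = (12 − 12) − 0 = 0, and there is no ∂_3, so H_2 ≅ 0.

As a check, the Euler characteristic is 7 − 18 + 12 = 1, which agrees with 1 − 0 + 0 = 1.
(K is a triangulation of the real projective plane RP^2.)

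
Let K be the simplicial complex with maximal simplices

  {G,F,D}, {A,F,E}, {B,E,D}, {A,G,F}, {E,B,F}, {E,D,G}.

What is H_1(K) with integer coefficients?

H_1 ≅ Z.

Order the vertices as A < B < D < E < F < G. Listing each simplex with vertices in this order, K has dimension 2 with simplices:

  0-simplices (6): A, B, D, E, F, G
  1-simplices (12): AE, AF, AG, BD, BE, BF, DE, DF, DG, EF, EG, FG
  2-simplices (6): AEF, AFG, BDE, BEF, DEG, DFG

giving chain groups C_0 ≅ Z^6, C_1 ≅ Z^12, C_2 ≅ Z^6.

The boundary map ∂_1: C_1 → C_0 is given by ∂[p,q] = [q] − [p]. For instance
  ∂BE = E − B.
As a 6×12 matrix over Z this has rank 5, with invariant factors (1,1,1,1,1).

∂_2: C_2 → C_1 sends each 2-simplex [p,q,r] to [q,r] − [p,r] + [p,q]. For instance
  ∂AEF = EF − AF + AE,
  ∂AFG = FG − AG + AF.
The 12×6 boundary matrix has rank 6 and Smith normal form diag(1,1,1,1,1,1).

From H_k ≅ ker(∂_k) / im(∂_{k+1}) we obtain:

  H_1: rank ker ∂_1 − rank ∂_2 = (12 − 5) − 6 = 1, and the invariant factors of ∂_2 are all 1, so H_1 = Z.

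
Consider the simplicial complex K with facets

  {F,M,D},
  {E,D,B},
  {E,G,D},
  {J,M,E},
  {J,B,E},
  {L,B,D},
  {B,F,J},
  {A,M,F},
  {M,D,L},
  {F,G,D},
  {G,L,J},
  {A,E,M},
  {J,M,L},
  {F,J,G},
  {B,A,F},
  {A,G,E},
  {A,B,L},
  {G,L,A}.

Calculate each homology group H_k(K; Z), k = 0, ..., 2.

H_0 = Z,  H_1 = Z^2,  H_2 = Z.

We work with the vertex ordering A < B < D < E < F < G < J < L < M. The simplices of K, each written with vertices in increasing order, are:

  0-simplices (9): A, B, D, E, F, G, J, L, M
  1-simplices (27): AB, AE, AF, AG, AL, AM, BD, BE, BF, BJ, BL, DE, DF, DG, DL, DM, EG, EJ, EM, FG, FJ, FM, GJ, GL, JL, JM, LM
  2-simplices (18): ABF, ABL, AEG, AEM, AFM, AGL, BDE, BDL, BEJ, BFJ, DEG, DFG, DFM, DLM, EJM, FGJ, GJL, JLM

Hence C_0 ≅ Z^9, C_1 ≅ Z^27, C_2 ≅ Z^18.

Boundary ∂_1: C_1 → C_0 sends each edge [p,q] (with p < q) to q − p. For instance
  ∂EM = M − E.
The 9×27 boundary matrix has rank 8 and Smith normal form diag(1,1,1,1,1,1,1,1).

The boundary map ∂_2: C_2 → C_1 maps a triangle to the signed sum of its edges. For instance
  ∂GJL = JL − GL + GJ,
  ∂EJM = JM − EM + EJ.
The 27×18 boundary matrix has rank 17 and Smith normal form diag(1,1,1,1,1,1,1,1,1,1,1,1,1,1,1,1,1).

Computing H_k = (kernel of ∂_k) / (image of ∂_{k+1}):

  H_0: rank C_0 − rank ∂_1 = 9 − 8 = 1, and the invariant factors of ∂_1 are all 1, so H_0 ≅ Z.
  H_1: rank ker ∂_1 − rank ∂_2 = (27 − 8) − 17 = 2, and the invariant factors of ∂_2 are all 1, so H_1 ≅ Z^2.
  H_2: rank ker ∂_2 − rank ∂_3 = (18 − 17) − 0 = 1, and there is no ∂_3, so H_2 ≅ Z.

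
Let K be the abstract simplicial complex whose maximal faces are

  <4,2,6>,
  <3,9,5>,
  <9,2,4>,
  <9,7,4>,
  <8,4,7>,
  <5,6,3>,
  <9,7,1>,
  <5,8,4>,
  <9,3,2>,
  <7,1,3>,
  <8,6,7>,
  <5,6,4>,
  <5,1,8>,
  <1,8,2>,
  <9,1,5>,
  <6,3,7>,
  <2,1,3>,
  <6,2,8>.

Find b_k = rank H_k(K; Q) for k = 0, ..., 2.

Take the total order 1 < 2 < 3 < 4 < 5 < 6 < 7 < 8 < 9 on the vertex set. Then K (dimension 2) consists of the simplices:

  0-simplices (9): [1], [2], [3], [4], [5], [6], [7], [8], [9]
  1-simplices (27): (27 of them)
  2-simplices (18): [1,2,3], [1,2,8], [1,3,7], [1,5,8], [1,5,9], [1,7,9], [2,3,9], [2,4,6], [2,4,9], [2,6,8], [3,5,6], [3,5,9], [3,6,7], [4,5,6], [4,5,8], [4,7,8], [4,7,9], [6,7,8]

giving chain groups C_0 ≅ Z^9, C_1 ≅ Z^27, C_2 ≅ Z^18.

Boundary ∂_1: C_1 → C_0 maps an edge to its endpoints' difference, ∂[p,q] = q − p.
This gives a 9×27 integer matrix of rank 8; reducing to Smith normal form yields diagonal entries (1,1,1,1,1,1,1,1).

Boundary ∂_2: C_2 → C_1 maps a triangle to the signed sum of its edges. For instance
  ∂[6,7,8] = [7,8] − [6,8] + [6,7],
  ∂[4,7,8] = [7,8] − [4,8] + [4,7].
As a 27×18 matrix over Z this has rank 18, with invariant factors (1,1,1,1,1,1,1,1,1,1,1,1,1,1,1,1,1,2).

Now H_k = ker ∂_k / im ∂_{k+1}, so:

  H_0: rank C_0 − rank ∂_1 = 9 − 8 = 1, and the invariant factors of ∂_1 are all 1, so H_0 = Z.
  H_1: rank ker ∂_1 − rank ∂_2 = (27 − 8) − 18 = 1, and ∂_2 has invariant factor 2 > 1, so H_1 = Z ⊕ Z/2.
  H_2: rank ker ∂_2 − rank ∂_3 = (18 − 18) − 0 = 0, and there is no ∂_3, so H_2 = 0.

Hence the Betti numbers are b_0 = 1, b_1 = 1, b_2 = 0.

b_0 = 1, b_1 = 1, b_2 = 0.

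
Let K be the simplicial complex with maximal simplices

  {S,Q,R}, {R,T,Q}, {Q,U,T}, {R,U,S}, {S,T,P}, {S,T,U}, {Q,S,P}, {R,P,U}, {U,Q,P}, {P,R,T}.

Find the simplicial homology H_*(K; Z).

Order the vertices as P < Q < R < S < T < U. Listing each simplex with vertices in this order, K has dimension 2 with simplices:

  0-simplices (6): P, Q, R, S, T, U
  1-simplices (15): PQ, PR, PS, PT, PU, QR, QS, QT, QU, RS, RT, RU, ST, SU, TU
  2-simplices (10): PQS, PQU, PRT, PRU, PST, QRS, QRT, QTU, RSU, STU

so the chain groups are C_0 ≅ Z^6, C_1 ≅ Z^15, C_2 ≅ Z^10.

The boundary map ∂_1: C_1 → C_0 is given by ∂[p,q] = [q] − [p].
The resulting 6×15 matrix has rank 5, and its Smith normal form has invariant factors (1,1,1,1,1).

The boundary map ∂_2: C_2 → C_1 acts by ∂[p,q,r] = [q,r] − [p,r] + [p,q]. For instance
  ∂QRS = RS − QS + QR,
  ∂QRT = RT − QT + QR.
This gives a 15×10 integer matrix of rank 10; reducing to Smith normal form yields diagonal entries (1,1,1,1,1,1,1,1,1,2).

Now H_k = ker ∂_k / im ∂_{k+1}, so:

  H_0: rank C_0 − rank ∂_1 = 6 − 5 = 1, and the invariant factors of ∂_1 are all 1, so H_0 = Z.
  H_1: rank ker ∂_1 − rank ∂_2 = (15 − 5) − 10 = 0, and ∂_2 has invariant factor 2 > 1, so H_1 = Z/2.
  H_2: rank ker ∂_2 − rank ∂_3 = (10 − 10) − 0 = 0, and there is no ∂_3, so H_2 = 0.

As a check, the Euler characteristic is 6 − 15 + 10 = 1, which agrees with 1 − 0 + 0 = 1.
(K is a triangulation of the real projective plane RP^2.)

H_0 ≅ Z,  H_1 ≅ Z/2,  H_2 = 0.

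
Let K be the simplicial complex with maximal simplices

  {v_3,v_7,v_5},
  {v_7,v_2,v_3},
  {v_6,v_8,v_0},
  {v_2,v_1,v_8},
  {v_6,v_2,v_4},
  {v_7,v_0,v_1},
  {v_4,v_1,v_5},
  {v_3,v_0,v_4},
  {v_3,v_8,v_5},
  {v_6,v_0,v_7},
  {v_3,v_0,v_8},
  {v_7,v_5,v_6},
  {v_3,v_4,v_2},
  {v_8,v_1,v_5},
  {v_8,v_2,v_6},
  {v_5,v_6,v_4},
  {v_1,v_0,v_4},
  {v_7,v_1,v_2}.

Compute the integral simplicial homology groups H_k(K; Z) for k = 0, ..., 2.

Take the total order v_0 < v_1 < v_2 < v_3 < v_4 < v_5 < v_6 < v_7 < v_8 on the vertex set. Then K (dimension 2) consists of the simplices:

  0-simplices (9): [v_0], [v_1], [v_2], [v_3], [v_4], [v_5], [v_6], [v_7], [v_8]
  1-simplices (27): (27 of them)
  2-simplices (18): (18 of them)

giving chain groups C_0 ≅ Z^9, C_1 ≅ Z^27, C_2 ≅ Z^18.

∂_1: C_1 → C_0 sends each edge [p,q] (with p < q) to q − p. For instance
  ∂[v_0,v_7] = [v_7] − [v_0].
As a 9×27 matrix over Z this has rank 8, with invariant factors (1,1,1,1,1,1,1,1).

∂_2: C_2 → C_1 acts by ∂[p,q,r] = [q,r] − [p,r] + [p,q]. For instance
  ∂[v_0,v_1,v_7] = [v_1,v_7] − [v_0,v_7] + [v_0,v_1],
  ∂[v_2,v_3,v_7] = [v_3,v_7] − [v_2,v_7] + [v_2,v_3].
The 27×18 boundary matrix has rank 17 and Smith normal form diag(1,1,1,1,1,1,1,1,1,1,1,1,1,1,1,1,1).

Reading off H_k = ker ∂_k / im ∂_{k+1}:

  H_0: rank C_0 − rank ∂_1 = 9 − 8 = 1, and the invariant factors of ∂_1 are all 1, so H_0 = Z.
  H_1: rank ker ∂_1 − rank ∂_2 = (27 − 8) − 17 = 2, and the invariant factors of ∂_2 are all 1, so H_1 = Z^2.
  H_2: rank ker ∂_2 − rank ∂_3 = (18 − 17) − 0 = 1, and there is no ∂_3, so H_2 = Z.

As a check, the Euler characteristic is 9 − 27 + 18 = 0, which agrees with 1 − 2 + 1 = 0.
(K is a triangulation of the torus T^2.)

H_0 ≅ Z,  H_1 ≅ Z^2,  H_2 ≅ Z.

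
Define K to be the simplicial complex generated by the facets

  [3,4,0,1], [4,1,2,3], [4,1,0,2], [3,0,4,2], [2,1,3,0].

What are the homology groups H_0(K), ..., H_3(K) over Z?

We work with the vertex ordering 0 < 1 < 2 < 3 < 4. The simplices of K, each written with vertices in increasing order, are:

  0-simplices (5): [0], [1], [2], [3], [4]
  1-simplices (10): [0,1], [0,2], [0,3], [0,4], [1,2], [1,3], [1,4], [2,3], [2,4], [3,4]
  2-simplices (10): [0,1,2], [0,1,3], [0,1,4], [0,2,3], [0,2,4], [0,3,4], [1,2,3], [1,2,4], [1,3,4], [2,3,4]
  3-simplices (5): [0,1,2,3], [0,1,2,4], [0,1,3,4], [0,2,3,4], [1,2,3,4]

so the chain groups are C_0 ≅ Z^5, C_1 ≅ Z^10, C_2 ≅ Z^10, C_3 ≅ Z^5.

The boundary map ∂_1: C_1 → C_0 is given by ∂[p,q] = [q] − [p].
As a 5×10 matrix over Z this has rank 4, with invariant factors (1,1,1,1).

∂_2: C_2 → C_1 sends each 2-simplex [p,q,r] to [q,r] − [p,r] + [p,q]. For instance
  ∂[0,3,4] = [3,4] − [0,4] + [0,3],
  ∂[0,2,4] = [2,4] − [0,4] + [0,2].
The resulting 10×10 matrix has rank 6, and its Smith normal form has invariant factors (1,1,1,1,1,1).

The boundary map ∂_3: C_3 → C_2 sends each 3-simplex σ to the alternating sum Σ_i (−1)^i (σ with its i-th vertex removed). For instance
  ∂[0,1,3,4] = [1,3,4] − [0,3,4] + [0,1,4] − [0,1,3],
  ∂[0,1,2,3] = [1,2,3] − [0,2,3] + [0,1,3] − [0,1,2].
This gives a 10×5 integer matrix of rank 4; reducing to Smith normal form yields diagonal entries (1,1,1,1).

Reading off H_k = ker ∂_k / im ∂_{k+1}:

  H_0: rank C_0 − rank ∂_1 = 5 − 4 = 1, and the invariant factors of ∂_1 are all 1, so H_0 = Z.
  H_1: rank ker ∂_1 − rank ∂_2 = (10 − 4) − 6 = 0, and the invariant factors of ∂_2 are all 1, so H_1 = 0.
  H_2: rank ker ∂_2 − rank ∂_3 = (10 − 6) − 4 = 0, and the invariant factors of ∂_3 are all 1, so H_2 = 0.
  H_3: rank ker ∂_3 − rank ∂_4 = (5 − 4) − 0 = 1, and there is no ∂_4, so H_3 = Z.

H_0 ≅ Z,  H_1 = 0,  H_2 = 0,  H_3 ≅ Z.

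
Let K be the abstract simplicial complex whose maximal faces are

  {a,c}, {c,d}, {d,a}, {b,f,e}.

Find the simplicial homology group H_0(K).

H_0 ≅ Z^2.

Take the total order a < b < c < d < e < f on the vertex set. Then K (dimension 2) consists of the simplices:

  0-simplices (6): a, b, c, d, e, f
  1-simplices (6): ac, ad, be, bf, cd, ef
  2-simplices (1): bef

so the chain groups are C_0 ≅ Z^6, C_1 ≅ Z^6, C_2 ≅ Z^1.

Boundary ∂_1: C_1 → C_0 maps an edge to its endpoints' difference, ∂[p,q] = q − p. For instance
  ∂ef = f − e.
The resulting 6×6 matrix has rank 4, and its Smith normal form has invariant factors (1,1,1,1).

The boundary map ∂_2: C_2 → C_1 sends each 2-simplex [p,q,r] to [q,r] − [p,r] + [p,q]. For instance
  ∂bef = ef − bf + be.
As a 6×1 matrix over Z this has rank 1, with invariant factors (1).

Reading off H_k = ker ∂_k / im ∂_{k+1}:

  H_0: rank C_0 − rank ∂_1 = 6 − 4 = 2, and the invariant factors of ∂_1 are all 1, so H_0 ≅ Z^2.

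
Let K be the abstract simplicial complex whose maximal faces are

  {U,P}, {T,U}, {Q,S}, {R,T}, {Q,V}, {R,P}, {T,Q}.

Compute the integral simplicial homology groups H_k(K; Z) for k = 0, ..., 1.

Order the vertices as P < Q < R < S < T < U < V. Listing each simplex with vertices in this order, K has dimension 1 with simplices:

  0-simplices (7): P, Q, R, S, T, U, V
  1-simplices (7): PR, PU, QS, QT, QV, RT, TU

giving chain groups C_0 ≅ Z^7, C_1 ≅ Z^7.

The boundary map ∂_1: C_1 → C_0 sends each edge [p,q] (with p < q) to q − p. For instance
  ∂QV = V − Q.
The resulting 7×7 matrix has rank 6, and its Smith normal form has invariant factors (1,1,1,1,1,1).

Computing H_k = (kernel of ∂_k) / (image of ∂_{k+1}):

  H_0: rank C_0 − rank ∂_1 = 7 − 6 = 1, and the invariant factors of ∂_1 are all 1, so H_0 = Z.
  H_1: rank ker ∂_1 − rank ∂_2 = (7 − 6) − 0 = 1, and there is no ∂_2, so H_1 = Z.

As a check, the Euler characteristic is 7 − 7 = 0, which agrees with 1 − 1 = 0.

H_0 ≅ Z,  H_1 ≅ Z.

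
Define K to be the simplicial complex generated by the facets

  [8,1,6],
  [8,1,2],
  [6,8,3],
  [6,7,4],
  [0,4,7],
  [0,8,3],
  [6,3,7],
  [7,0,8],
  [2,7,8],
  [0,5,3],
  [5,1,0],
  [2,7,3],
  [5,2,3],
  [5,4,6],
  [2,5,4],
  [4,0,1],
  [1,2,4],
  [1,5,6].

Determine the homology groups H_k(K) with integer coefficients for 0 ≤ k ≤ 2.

H_0 ≅ Z,  H_1 ≅ Z ⊕ Z/2,  H_2 = 0.

Take the total order 0 < 1 < 2 < 3 < 4 < 5 < 6 < 7 < 8 on the vertex set. Then K (dimension 2) consists of the simplices:

  0-simplices (9): [0], [1], [2], [3], [4], [5], [6], [7], [8]
  1-simplices (27): (27 of them)
  2-simplices (18): [0,1,4], [0,1,5], [0,3,5], [0,3,8], [0,4,7], [0,7,8], [1,2,4], [1,2,8], [1,5,6], [1,6,8], [2,3,5], [2,3,7], [2,4,5], [2,7,8], [3,6,7], [3,6,8], [4,5,6], [4,6,7]

Hence C_0 ≅ Z^9, C_1 ≅ Z^27, C_2 ≅ Z^18.

Boundary ∂_1: C_1 → C_0 is given by ∂[p,q] = [q] − [p].
The resulting 9×27 matrix has rank 8, and its Smith normal form has invariant factors (1,1,1,1,1,1,1,1).

Boundary ∂_2: C_2 → C_1 acts by ∂[p,q,r] = [q,r] − [p,r] + [p,q]. For instance
  ∂[4,5,6] = [5,6] − [4,6] + [4,5],
  ∂[0,7,8] = [7,8] − [0,8] + [0,7].
This gives a 27×18 integer matrix of rank 18; reducing to Smith normal form yields diagonal entries (1,1,1,1,1,1,1,1,1,1,1,1,1,1,1,1,1,2).

From H_k ≅ ker(∂_k) / im(∂_{k+1}) we obtain:

  H_0: rank C_0 − rank ∂_1 = 9 − 8 = 1, and the invariant factors of ∂_1 are all 1, so H_0 ≅ Z.
  H_1: rank ker ∂_1 − rank ∂_2 = (27 − 8) − 18 = 1, and ∂_2 has invariant factor 2 > 1, so H_1 ≅ Z ⊕ Z/2.
  H_2: rank ker ∂_2 − rank ∂_3 = (18 − 18) − 0 = 0, and there is no ∂_3, so H_2 ≅ 0.

As a check, the Euler characteristic is 9 − 27 + 18 = 0, which agrees with 1 − 1 + 0 = 0.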